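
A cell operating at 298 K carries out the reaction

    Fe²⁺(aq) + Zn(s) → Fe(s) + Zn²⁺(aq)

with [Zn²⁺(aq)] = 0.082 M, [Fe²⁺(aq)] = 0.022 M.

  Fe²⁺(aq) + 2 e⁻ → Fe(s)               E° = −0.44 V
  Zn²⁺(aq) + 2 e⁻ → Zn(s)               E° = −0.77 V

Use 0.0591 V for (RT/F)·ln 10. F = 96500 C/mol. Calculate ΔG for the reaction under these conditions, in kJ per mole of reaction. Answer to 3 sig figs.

The standard cell potential is −0.44 − (−0.77) = +0.33 V, with n = 2 electrons in the balanced equation.
The reaction quotient is [Zn²⁺(aq)] / [Fe²⁺(aq)] = 3.73; by Nernst, E = +0.33 − (0.0591/2)(0.571) = +0.3131 V.
Then ΔG = −nFE = −2 × 96500 × +0.3131 J/mol = −60.4 kJ/mol.

−60.4 kJ/mol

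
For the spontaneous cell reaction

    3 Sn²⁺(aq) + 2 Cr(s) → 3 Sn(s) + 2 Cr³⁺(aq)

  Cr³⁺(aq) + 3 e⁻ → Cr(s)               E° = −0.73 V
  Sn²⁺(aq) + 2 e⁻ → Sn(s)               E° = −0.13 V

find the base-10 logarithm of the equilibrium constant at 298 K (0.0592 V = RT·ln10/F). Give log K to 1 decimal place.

The Sn²⁺/Sn couple is reduced (cathode); E°cell = −0.13 − (−0.73) = +0.60 V with n = 6.
At equilibrium E = 0, so log K = nE°cell / 0.0592 = (6)(+0.60) / 0.0592 = 60.8.

log K = 60.8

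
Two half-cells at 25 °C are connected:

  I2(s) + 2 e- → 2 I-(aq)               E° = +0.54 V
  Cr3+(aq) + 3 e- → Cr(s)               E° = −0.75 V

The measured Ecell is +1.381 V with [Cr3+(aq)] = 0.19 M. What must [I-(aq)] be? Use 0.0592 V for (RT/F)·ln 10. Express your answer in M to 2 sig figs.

0.050 M

The I₂/I⁻ couple has the larger reduction potential, so it is the cathode: E°cell = +0.54 − (−0.75) = +1.29 V and n = 6.
Since E = E° − (0.0592/n)·log Q, log Q = n(E° − E)/0.0592 = −9.223.
Balancing electrons gives 3 I2(s) + 2 Cr(s) → 6 I-(aq) + 2 Cr3+(aq); thus Q = [I-(aq)]^6·[Cr3+(aq)]^2.
Isolating [I-(aq)] in Q = 10^{−9.223} yields log [I-(aq)] = −1.297, i.e. 0.050 M.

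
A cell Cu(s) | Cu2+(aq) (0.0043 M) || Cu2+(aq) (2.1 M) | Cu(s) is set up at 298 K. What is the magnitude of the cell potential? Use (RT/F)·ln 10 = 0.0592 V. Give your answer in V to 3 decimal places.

For a concentration cell E°cell = 0, since both electrodes use the same couple.
The compartment with the higher Cu2+(aq) concentration (2.1 M) acts as the cathode; ions are reduced there and produced at the dilute (0.0043 M) anode.
With n = 2, Ecell = −(0.0592/2)·log([dilute]/[conc]) = −(0.0592/2)·log(0.0043/2.1) = +0.080 V.

0.080 V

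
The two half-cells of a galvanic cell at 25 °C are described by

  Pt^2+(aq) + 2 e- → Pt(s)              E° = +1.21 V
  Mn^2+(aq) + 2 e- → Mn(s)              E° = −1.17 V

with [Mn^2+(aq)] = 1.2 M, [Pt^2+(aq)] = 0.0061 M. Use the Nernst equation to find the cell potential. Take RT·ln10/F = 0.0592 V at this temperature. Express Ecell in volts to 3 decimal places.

+2.312 V

Since E°(Pt²⁺/Pt) > E°(Mn²⁺/Mn), Pt²⁺/Pt serves as the cathode.
E°cell = +1.21 − (−1.17) = +2.38 V, with n = 2 electrons transferred.
For the overall reaction Pt^2+(aq) + Mn(s) → Pt(s) + Mn^2+(aq), Q = [Mn^2+(aq)] / [Pt^2+(aq)] = 197, giving log Q = 2.294.
By the Nernst equation, E = +2.38 − (0.0592/2)·(2.294) = +2.312 V.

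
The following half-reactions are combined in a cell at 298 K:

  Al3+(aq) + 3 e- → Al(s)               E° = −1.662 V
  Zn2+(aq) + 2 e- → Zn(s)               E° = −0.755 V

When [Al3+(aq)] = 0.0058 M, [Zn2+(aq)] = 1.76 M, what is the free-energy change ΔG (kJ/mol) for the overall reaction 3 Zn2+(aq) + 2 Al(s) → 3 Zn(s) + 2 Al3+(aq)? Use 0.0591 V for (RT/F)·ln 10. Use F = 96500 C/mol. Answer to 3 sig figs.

−555 kJ/mol

E°cell = −0.755 − (−1.662) = +0.907 V; the balanced reaction transfers n = 6 electrons.
Q = [Al3+(aq)]^2 / [Zn2+(aq)]^3 = 6.17×10^−6, so log Q = −5.210 and E = +0.907 − (0.0591/6)(−5.210) = +0.9583 V.
ΔG = −nFE = −(6)(96500)(+0.9583) J/mol = −555 kJ/mol.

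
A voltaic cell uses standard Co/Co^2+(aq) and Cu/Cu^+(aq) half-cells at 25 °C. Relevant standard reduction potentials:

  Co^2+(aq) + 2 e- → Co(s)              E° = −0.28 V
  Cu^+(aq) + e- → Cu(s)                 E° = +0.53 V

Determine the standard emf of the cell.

+0.81 V

Of the two couples in this cell, the one with the more positive reduction potential is reduced at the cathode: here that is Cu⁺/Cu (+0.53 V); Co²⁺/Co (−0.28 V) is the anode.
E°cell = E°(cathode) − E°(anode) = +0.53 − (−0.28) = +0.81 V.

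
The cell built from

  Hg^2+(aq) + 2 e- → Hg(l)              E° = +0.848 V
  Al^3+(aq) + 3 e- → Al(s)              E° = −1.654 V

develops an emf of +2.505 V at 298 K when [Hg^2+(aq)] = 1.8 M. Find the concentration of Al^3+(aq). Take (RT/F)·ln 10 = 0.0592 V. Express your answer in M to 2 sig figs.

1.7 M

With Hg²⁺/Hg at the cathode and Al³⁺/Al at the anode, E°cell = +0.848 − (−1.654) = +2.502 V (n = 6).
Since E = E° − (0.0592/n)·log Q, log Q = n(E° − E)/0.0592 = −0.304.
For 3 Hg^2+(aq) + 2 Al(s) → 3 Hg(l) + 2 Al^3+(aq), the reaction quotient is Q = [Al^3+(aq)]^2 / [Hg^2+(aq)]^3.
Substituting the known concentrations and solving, log [Al^3+(aq)] = 0.231 and [Al^3+(aq)] = 1.7 M.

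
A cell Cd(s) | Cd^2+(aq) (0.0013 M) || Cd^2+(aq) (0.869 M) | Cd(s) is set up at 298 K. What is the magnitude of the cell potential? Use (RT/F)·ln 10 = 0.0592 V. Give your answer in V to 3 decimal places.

For a concentration cell E°cell = 0, since both electrodes use the same couple.
The compartment with the higher Cd^2+(aq) concentration (0.869 M) acts as the cathode; ions are reduced there and produced at the dilute (0.0013 M) anode.
With n = 2, Ecell = −(0.0592/2)·log([dilute]/[conc]) = −(0.0592/2)·log(0.0013/0.869) = +0.084 V.

0.084 V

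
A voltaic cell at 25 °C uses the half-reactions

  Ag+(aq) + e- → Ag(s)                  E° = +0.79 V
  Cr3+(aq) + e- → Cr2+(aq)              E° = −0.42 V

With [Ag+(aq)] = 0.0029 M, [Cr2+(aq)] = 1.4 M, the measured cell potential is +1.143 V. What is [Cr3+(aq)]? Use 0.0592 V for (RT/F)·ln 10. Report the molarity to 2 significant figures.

Ag⁺/Ag is the cathode (higher E°); E°cell = +0.79 − (−0.42) = +1.21 V with n = 1.
Since E = E° − (0.0592/n)·log Q, log Q = n(E° − E)/0.0592 = 1.132.
For Ag+(aq) + Cr2+(aq) → Ag(s) + Cr3+(aq), the reaction quotient is Q = [Cr3+(aq)] / ([Ag+(aq)]·[Cr2+(aq)]).
Substituting the known concentrations and solving, log [Cr3+(aq)] = −1.259 and [Cr3+(aq)] = 0.055 M.

0.055 M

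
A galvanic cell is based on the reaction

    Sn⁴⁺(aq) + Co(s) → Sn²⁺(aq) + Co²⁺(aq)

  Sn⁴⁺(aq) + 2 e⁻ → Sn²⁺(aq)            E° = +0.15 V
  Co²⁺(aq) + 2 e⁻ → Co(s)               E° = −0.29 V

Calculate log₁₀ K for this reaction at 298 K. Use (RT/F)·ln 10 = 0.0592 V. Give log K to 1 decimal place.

The Sn⁴⁺/Sn²⁺ couple is reduced (cathode); E°cell = +0.15 − (−0.29) = +0.44 V with n = 2.
At equilibrium E = 0, so log K = nE°cell / 0.0592 = (2)(+0.44) / 0.0592 = 14.9.

log K = 14.9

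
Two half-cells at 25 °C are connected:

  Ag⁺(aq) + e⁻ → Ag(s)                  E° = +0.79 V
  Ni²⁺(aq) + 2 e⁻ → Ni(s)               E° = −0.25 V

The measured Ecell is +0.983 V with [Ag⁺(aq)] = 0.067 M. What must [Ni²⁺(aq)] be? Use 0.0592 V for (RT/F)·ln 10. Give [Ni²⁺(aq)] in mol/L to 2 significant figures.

0.38 M

The Ag⁺/Ag couple has the larger reduction potential, so it is the cathode: E°cell = +0.79 − (−0.25) = +1.04 V and n = 2.
Rearranging E = E° − (0.0592/n)·log Q gives log Q = 2(+1.04 − (+0.983))/0.0592 = 1.926.
The balanced reaction is 2 Ag⁺(aq) + Ni(s) → 2 Ag(s) + Ni²⁺(aq), so Q = [Ni²⁺(aq)] / [Ag⁺(aq)]^2.
Isolating [Ni²⁺(aq)] in Q = 10^{1.926} yields log [Ni²⁺(aq)] = −0.422, i.e. 0.38 M.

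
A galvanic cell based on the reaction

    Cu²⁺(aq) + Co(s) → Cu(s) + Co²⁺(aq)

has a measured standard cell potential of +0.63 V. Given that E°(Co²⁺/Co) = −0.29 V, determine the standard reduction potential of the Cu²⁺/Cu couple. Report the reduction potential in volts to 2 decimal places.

+0.34 V

In the reaction as written the Cu²⁺/Cu couple is reduced (cathode) and Co²⁺/Co is oxidized (anode), so E°cell = E°(Cu²⁺/Cu) − E°(Co²⁺/Co).
E°(Cu²⁺/Cu) = E°cell + E°(anode) = +0.63 + (−0.29) = +0.34 V.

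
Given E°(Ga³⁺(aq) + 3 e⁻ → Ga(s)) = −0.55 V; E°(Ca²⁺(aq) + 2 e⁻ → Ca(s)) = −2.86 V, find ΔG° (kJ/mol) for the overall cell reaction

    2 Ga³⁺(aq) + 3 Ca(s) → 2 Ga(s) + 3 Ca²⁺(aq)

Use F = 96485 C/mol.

−1337 kJ/mol

In the reaction as written Ga³⁺(aq) is reduced, so the Ga³⁺/Ga couple is the cathode and Ca²⁺/Ca is the anode.
E°cell = −0.55 − (−2.86) = +2.31 V; balancing electrons gives n = 6.
ΔG° = −nFE°cell = −(6)(96485)(+2.31) J/mol = −1337 kJ/mol.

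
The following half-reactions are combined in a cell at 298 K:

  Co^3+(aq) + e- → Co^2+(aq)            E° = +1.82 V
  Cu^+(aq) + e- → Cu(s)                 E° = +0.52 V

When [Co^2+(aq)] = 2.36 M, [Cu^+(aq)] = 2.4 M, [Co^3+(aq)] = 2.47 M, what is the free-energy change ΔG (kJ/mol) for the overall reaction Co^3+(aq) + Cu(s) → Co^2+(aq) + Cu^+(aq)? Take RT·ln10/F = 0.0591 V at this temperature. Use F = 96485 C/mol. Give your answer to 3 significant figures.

−123 kJ/mol

With Co³⁺/Co²⁺ reduced at the cathode, E°cell = +1.82 − (+0.52) = +1.30 V and n = 1.
The reaction quotient is ([Co^2+(aq)]·[Cu^+(aq)]) / [Co^3+(aq)] = 2.29; by Nernst, E = +1.30 − (0.0591/1)(0.360) = +1.2787 V.
Then ΔG = −nFE = −1 × 96485 × +1.2787 J/mol = −123 kJ/mol.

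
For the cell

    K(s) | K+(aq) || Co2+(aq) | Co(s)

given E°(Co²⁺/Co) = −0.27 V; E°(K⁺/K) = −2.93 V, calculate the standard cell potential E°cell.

By convention the left-hand electrode in cell notation is the anode (oxidation) and the right-hand electrode is the cathode (reduction).
E°cell = E°(right) − E°(left) = −0.27 − (−2.93) = +2.66 V.

+2.66 V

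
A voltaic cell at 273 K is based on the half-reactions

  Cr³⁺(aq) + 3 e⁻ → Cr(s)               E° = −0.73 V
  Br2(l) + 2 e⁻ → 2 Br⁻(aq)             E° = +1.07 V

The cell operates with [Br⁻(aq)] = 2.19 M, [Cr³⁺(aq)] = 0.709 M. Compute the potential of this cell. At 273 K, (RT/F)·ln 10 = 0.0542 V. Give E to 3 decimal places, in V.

Since E°(Br₂/Br⁻) > E°(Cr³⁺/Cr), Br₂/Br⁻ serves as the cathode.
E°cell = E°cat − E°an = +1.07 − (−0.73) = +1.80 V; n = 6.
Balancing gives 3 Br2(l) + 2 Cr(s) → 6 Br⁻(aq) + 2 Cr³⁺(aq); hence Q = [Br⁻(aq)]^6·[Cr³⁺(aq)]^2 = 55.5 (log Q = 1.744).
By the Nernst equation, E = +1.80 − (0.0542/6)·(1.744) = +1.784 V.

+1.784 V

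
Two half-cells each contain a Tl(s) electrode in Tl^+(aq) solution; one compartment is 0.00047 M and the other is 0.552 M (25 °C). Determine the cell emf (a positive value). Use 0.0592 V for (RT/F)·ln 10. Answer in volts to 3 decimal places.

For a concentration cell E°cell = 0, since both electrodes use the same couple.
The compartment with the higher Tl^+(aq) concentration (0.552 M) acts as the cathode; ions are reduced there and produced at the dilute (0.00047 M) anode.
With n = 1, Ecell = −(0.0592/1)·log([dilute]/[conc]) = −(0.0592/1)·log(0.00047/0.552) = +0.182 V.

0.182 V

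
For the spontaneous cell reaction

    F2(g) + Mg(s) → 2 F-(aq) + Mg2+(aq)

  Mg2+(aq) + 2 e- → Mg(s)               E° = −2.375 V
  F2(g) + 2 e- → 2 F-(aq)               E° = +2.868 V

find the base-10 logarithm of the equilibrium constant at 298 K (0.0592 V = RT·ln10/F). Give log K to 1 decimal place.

The F₂/F⁻ couple is reduced (cathode); E°cell = +2.868 − (−2.375) = +5.243 V with n = 2.
At equilibrium E = 0, so log K = nE°cell / 0.0592 = (2)(+5.243) / 0.0592 = 177.1.

log K = 177.1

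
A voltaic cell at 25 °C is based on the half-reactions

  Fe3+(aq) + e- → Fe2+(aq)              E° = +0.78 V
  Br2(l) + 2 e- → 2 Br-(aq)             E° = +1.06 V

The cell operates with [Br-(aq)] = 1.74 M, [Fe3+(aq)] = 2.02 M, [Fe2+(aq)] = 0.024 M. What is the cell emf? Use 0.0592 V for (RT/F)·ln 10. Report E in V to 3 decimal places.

Since E°(Br₂/Br⁻) > E°(Fe³⁺/Fe²⁺), Br₂/Br⁻ serves as the cathode.
E°cell = +1.06 − (+0.78) = +0.28 V, with n = 2 electrons transferred.
For the overall reaction Br2(l) + 2 Fe2+(aq) → 2 Br-(aq) + 2 Fe3+(aq), Q = ([Br-(aq)]^2·[Fe3+(aq)]^2) / [Fe2+(aq)]^2 = 2.14×10^4, giving log Q = 4.331.
Applying E = E° − (RT ln10/nF)·log Q gives +0.28 − (0.0592/2)(4.331) = +0.152 V.

+0.152 V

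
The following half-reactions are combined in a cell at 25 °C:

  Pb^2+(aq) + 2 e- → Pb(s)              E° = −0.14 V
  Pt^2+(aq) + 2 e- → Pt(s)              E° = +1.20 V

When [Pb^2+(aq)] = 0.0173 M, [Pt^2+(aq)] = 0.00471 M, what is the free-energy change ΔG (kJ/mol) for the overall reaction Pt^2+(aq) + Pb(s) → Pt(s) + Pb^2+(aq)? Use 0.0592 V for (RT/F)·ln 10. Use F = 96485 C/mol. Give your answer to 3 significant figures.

E°cell = +1.20 − (−0.14) = +1.34 V; the balanced reaction transfers n = 2 electrons.
Q = [Pb^2+(aq)] / [Pt^2+(aq)] = 3.67, so log Q = 0.565 and E = +1.34 − (0.0592/2)(0.565) = +1.3233 V.
Then ΔG = −nFE = −2 × 96485 × +1.3233 J/mol = −255 kJ/mol.

−255 kJ/mol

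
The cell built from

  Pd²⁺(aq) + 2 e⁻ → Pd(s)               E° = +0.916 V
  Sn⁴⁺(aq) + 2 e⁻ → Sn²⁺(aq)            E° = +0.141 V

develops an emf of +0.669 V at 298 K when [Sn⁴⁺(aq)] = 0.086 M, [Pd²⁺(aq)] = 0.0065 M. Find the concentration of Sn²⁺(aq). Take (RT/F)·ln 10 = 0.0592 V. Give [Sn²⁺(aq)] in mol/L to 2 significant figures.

The Pd²⁺/Pd couple has the larger reduction potential, so it is the cathode: E°cell = +0.916 − (+0.141) = +0.775 V and n = 2.
From the Nernst equation, log Q = n(E° − E)/0.0592 = 2·(+0.775 − (+0.669))/0.0592 = 3.581.
Balancing electrons gives Pd²⁺(aq) + Sn²⁺(aq) → Pd(s) + Sn⁴⁺(aq); thus Q = [Sn⁴⁺(aq)] / ([Pd²⁺(aq)]·[Sn²⁺(aq)]).
Substituting the known concentrations and solving, log [Sn²⁺(aq)] = −2.459 and [Sn²⁺(aq)] = 0.0035 M.

0.0035 M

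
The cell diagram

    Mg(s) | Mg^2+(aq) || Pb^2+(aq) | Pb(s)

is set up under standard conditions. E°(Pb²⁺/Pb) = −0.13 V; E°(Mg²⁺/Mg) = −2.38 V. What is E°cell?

+2.25 V

By convention the left-hand electrode in cell notation is the anode (oxidation) and the right-hand electrode is the cathode (reduction).
E°cell = E°(right) − E°(left) = −0.13 − (−2.38) = +2.25 V.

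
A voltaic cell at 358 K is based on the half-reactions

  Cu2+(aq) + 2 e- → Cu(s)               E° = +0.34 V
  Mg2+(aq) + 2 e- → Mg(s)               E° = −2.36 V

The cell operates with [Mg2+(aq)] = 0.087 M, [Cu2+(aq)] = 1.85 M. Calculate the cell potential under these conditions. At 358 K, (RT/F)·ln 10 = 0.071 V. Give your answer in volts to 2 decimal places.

Cu²⁺/Cu is reduced (cathode, E° = +0.34 V) and Mg²⁺/Mg is oxidized (anode).
E°cell = +0.34 − (−2.36) = +2.70 V, with n = 2 electrons transferred.
Balancing gives Cu2+(aq) + Mg(s) → Cu(s) + Mg2+(aq); hence Q = [Mg2+(aq)] / [Cu2+(aq)] = 0.047 (log Q = −1.328).
By the Nernst equation, E = +2.70 − (0.071/2)·(−1.328) = +2.75 V.

+2.75 V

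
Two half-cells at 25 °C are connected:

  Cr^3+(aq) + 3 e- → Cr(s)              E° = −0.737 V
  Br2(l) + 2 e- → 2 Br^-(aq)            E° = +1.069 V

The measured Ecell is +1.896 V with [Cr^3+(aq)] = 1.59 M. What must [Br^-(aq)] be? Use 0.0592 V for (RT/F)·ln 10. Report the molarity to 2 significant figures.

Br₂/Br⁻ is the cathode (higher E°); E°cell = +1.069 − (−0.737) = +1.806 V with n = 6.
Rearranging E = E° − (0.0592/n)·log Q gives log Q = 6(+1.806 − (+1.896))/0.0592 = −9.122.
For 3 Br2(l) + 2 Cr(s) → 6 Br^-(aq) + 2 Cr^3+(aq), the reaction quotient is Q = [Br^-(aq)]^6·[Cr^3+(aq)]^2.
Solving for the unknown gives log [Br^-(aq)] = −1.587, so [Br^-(aq)] ≈ 0.026 M.

0.026 M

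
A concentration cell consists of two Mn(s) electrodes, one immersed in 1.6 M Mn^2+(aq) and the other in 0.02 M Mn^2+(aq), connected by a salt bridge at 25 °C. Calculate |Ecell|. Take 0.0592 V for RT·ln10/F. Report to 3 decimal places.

For a concentration cell E°cell = 0, since both electrodes use the same couple.
The compartment with the higher Mn^2+(aq) concentration (1.6 M) acts as the cathode; ions are reduced there and produced at the dilute (0.02 M) anode.
With n = 2, Ecell = −(0.0592/2)·log([dilute]/[conc]) = −(0.0592/2)·log(0.02/1.6) = +0.056 V.

0.056 V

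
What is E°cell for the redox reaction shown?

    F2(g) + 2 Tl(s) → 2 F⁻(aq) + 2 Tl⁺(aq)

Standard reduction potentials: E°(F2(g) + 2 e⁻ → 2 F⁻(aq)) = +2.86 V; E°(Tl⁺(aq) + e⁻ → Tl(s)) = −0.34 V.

+3.20 V

F2(g) gains electrons, so the F₂/F⁻ couple is the cathode; the Tl⁺/Tl couple is the anode.
E°cell = E°(cathode) − E°(anode) = +2.86 − (−0.34) = +3.20 V.
The positive value indicates the reaction is spontaneous as written.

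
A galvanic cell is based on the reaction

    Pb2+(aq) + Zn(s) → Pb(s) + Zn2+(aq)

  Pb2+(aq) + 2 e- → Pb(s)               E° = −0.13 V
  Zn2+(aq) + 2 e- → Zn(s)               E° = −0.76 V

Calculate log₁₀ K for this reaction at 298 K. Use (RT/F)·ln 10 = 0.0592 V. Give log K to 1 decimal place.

The Pb²⁺/Pb couple is reduced (cathode); E°cell = −0.13 − (−0.76) = +0.63 V with n = 2.
At equilibrium E = 0, so log K = nE°cell / 0.0592 = (2)(+0.63) / 0.0592 = 21.3.

log K = 21.3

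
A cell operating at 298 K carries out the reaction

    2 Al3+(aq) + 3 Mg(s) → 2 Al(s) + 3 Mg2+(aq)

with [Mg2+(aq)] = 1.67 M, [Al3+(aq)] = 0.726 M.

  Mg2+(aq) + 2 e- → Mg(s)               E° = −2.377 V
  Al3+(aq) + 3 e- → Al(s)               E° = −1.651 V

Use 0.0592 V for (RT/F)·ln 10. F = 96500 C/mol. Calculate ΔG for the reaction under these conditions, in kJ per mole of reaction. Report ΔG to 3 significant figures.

The standard cell potential is −1.651 − (−2.377) = +0.726 V, with n = 6 electrons in the balanced equation.
Here Q = [Mg2+(aq)]^3 / [Al3+(aq)]^2 = 8.84 (log Q = 0.946), giving E = +0.726 − (0.0592/6)·(0.946) = +0.7167 V.
Finally ΔG = −nFE = −(6)(96500 C/mol)(+0.7167 V) = −415 kJ/mol.

−415 kJ/mol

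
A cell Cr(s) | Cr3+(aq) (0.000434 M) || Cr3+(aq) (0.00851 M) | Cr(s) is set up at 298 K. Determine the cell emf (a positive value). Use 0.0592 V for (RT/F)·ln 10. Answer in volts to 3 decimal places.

For a concentration cell E°cell = 0, since both electrodes use the same couple.
The compartment with the higher Cr3+(aq) concentration (0.00851 M) acts as the cathode; ions are reduced there and produced at the dilute (0.000434 M) anode.
With n = 3, Ecell = −(0.0592/3)·log([dilute]/[conc]) = −(0.0592/3)·log(0.000434/0.00851) = +0.026 V.

0.026 V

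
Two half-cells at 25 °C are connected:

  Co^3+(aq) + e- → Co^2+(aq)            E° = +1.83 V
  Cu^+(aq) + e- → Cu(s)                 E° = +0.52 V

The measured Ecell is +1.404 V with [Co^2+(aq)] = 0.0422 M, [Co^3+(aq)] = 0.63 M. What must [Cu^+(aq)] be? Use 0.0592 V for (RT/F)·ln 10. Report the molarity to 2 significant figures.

0.39 M

With Co³⁺/Co²⁺ at the cathode and Cu⁺/Cu at the anode, E°cell = +1.83 − (+0.52) = +1.31 V (n = 1).
Since E = E° − (0.0592/n)·log Q, log Q = n(E° − E)/0.0592 = −1.588.
For Co^3+(aq) + Cu(s) → Co^2+(aq) + Cu^+(aq), the reaction quotient is Q = ([Co^2+(aq)]·[Cu^+(aq)]) / [Co^3+(aq)].
Isolating [Cu^+(aq)] in Q = 10^{−1.588} yields log [Cu^+(aq)] = −0.414, i.e. 0.39 M.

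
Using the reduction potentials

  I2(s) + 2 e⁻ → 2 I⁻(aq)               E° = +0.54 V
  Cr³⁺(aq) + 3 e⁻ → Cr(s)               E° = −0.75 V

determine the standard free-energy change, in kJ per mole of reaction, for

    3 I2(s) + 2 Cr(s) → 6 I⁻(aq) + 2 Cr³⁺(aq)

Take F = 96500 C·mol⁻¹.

In the reaction as written I2(s) is reduced, so the I₂/I⁻ couple is the cathode and Cr³⁺/Cr is the anode.
E°cell = +0.54 − (−0.75) = +1.29 V; balancing electrons gives n = 6.
ΔG° = −nFE°cell = −(6)(96500)(+1.29) J/mol = −747 kJ/mol.

−747 kJ/mol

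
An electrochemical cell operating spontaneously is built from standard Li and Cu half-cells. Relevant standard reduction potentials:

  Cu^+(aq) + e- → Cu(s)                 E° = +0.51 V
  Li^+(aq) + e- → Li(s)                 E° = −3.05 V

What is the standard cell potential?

+3.56 V

The Cu⁺/Cu couple has the higher E°, so Cu ion is reduced (cathode) and Li is oxidized (anode).
E°cell = E°(cathode) − E°(anode) = +0.51 − (−3.05) = +3.56 V.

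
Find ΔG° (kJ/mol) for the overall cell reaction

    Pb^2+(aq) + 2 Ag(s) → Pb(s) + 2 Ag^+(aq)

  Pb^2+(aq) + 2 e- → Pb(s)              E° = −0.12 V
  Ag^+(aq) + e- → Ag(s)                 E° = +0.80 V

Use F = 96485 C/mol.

+178 kJ/mol

In the reaction as written Pb^2+(aq) is reduced, so the Pb²⁺/Pb couple is the cathode and Ag⁺/Ag is the anode.
E°cell = −0.12 − (+0.80) = −0.92 V; balancing electrons gives n = 2.
ΔG° = −nFE°cell = −(2)(96485)(−0.92) J/mol = +178 kJ/mol.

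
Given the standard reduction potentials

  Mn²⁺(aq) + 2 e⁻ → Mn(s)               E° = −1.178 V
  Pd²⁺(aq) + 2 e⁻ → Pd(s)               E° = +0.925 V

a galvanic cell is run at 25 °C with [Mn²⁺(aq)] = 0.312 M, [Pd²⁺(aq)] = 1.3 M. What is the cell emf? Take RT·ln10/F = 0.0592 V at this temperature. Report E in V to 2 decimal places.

Since E°(Pd²⁺/Pd) > E°(Mn²⁺/Mn), Pd²⁺/Pd serves as the cathode.
E°cell = E°cat − E°an = +0.925 − (−1.178) = +2.103 V; n = 2.
The balanced reaction is Pd²⁺(aq) + Mn(s) → Pd(s) + Mn²⁺(aq), so Q = [Mn²⁺(aq)] / [Pd²⁺(aq)] = 0.24 and log Q = −0.620.
Applying E = E° − (RT ln10/nF)·log Q gives +2.103 − (0.0592/2)(−0.620) = +2.12 V.

+2.12 V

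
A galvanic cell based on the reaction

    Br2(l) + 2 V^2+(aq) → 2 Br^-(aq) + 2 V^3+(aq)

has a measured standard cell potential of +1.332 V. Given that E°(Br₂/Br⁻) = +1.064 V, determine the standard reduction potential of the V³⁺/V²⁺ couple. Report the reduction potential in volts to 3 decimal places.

In the reaction as written the Br₂/Br⁻ couple is reduced (cathode) and V³⁺/V²⁺ is oxidized (anode), so E°cell = E°(Br₂/Br⁻) − E°(V³⁺/V²⁺).
E°(V³⁺/V²⁺) = E°(cathode) − E°cell = +1.064 − (+1.332) = −0.268 V.

−0.268 V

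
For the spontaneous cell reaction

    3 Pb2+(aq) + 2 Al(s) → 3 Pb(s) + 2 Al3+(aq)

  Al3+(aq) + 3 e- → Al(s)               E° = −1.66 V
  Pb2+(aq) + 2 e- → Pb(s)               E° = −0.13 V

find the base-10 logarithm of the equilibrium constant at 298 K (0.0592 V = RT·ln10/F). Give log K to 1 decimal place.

log K = 155.1

The Pb²⁺/Pb couple is reduced (cathode); E°cell = −0.13 − (−1.66) = +1.53 V with n = 6.
At equilibrium E = 0, so log K = nE°cell / 0.0592 = (6)(+1.53) / 0.0592 = 155.1.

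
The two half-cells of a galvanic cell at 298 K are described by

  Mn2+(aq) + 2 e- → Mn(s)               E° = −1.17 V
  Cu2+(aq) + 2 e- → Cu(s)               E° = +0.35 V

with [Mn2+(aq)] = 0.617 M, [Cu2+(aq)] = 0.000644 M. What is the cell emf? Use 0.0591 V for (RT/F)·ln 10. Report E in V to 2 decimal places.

The Cu²⁺/Cu couple has the more positive E°, so it is the cathode; Mn²⁺/Mn is the anode.
The standard potential is +0.35 − (−1.17) = +1.52 V and the balanced reaction transfers n = 2 electrons.
The balanced reaction is Cu2+(aq) + Mn(s) → Cu(s) + Mn2+(aq), so Q = [Mn2+(aq)] / [Cu2+(aq)] = 958 and log Q = 2.981.
By the Nernst equation, E = +1.52 − (0.0591/2)·(2.981) = +1.43 V.

+1.43 V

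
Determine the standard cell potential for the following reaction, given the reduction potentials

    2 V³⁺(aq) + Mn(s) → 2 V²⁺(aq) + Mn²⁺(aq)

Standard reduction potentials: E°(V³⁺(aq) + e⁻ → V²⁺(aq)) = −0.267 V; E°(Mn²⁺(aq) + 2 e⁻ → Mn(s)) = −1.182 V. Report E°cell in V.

In the reaction as written, V³⁺(aq) is reduced (cathode) and Mn²⁺(aq) is produced by oxidation at the anode.
E°cell = E°(cathode) − E°(anode) = −0.267 − (−1.182) = +0.915 V.

+0.915 V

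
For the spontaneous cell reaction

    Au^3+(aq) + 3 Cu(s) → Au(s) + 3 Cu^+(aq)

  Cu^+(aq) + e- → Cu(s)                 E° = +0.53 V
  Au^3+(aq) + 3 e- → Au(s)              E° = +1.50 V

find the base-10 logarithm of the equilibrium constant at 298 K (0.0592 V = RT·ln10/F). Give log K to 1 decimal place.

The Au³⁺/Au couple is reduced (cathode); E°cell = +1.50 − (+0.53) = +0.97 V with n = 3.
At equilibrium E = 0, so log K = nE°cell / 0.0592 = (3)(+0.97) / 0.0592 = 49.2.

log K = 49.2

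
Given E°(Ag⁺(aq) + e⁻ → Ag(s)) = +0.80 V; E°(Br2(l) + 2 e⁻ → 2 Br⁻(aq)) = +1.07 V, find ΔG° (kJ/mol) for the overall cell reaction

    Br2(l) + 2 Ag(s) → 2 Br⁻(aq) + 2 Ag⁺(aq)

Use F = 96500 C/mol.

−52.1 kJ/mol

In the reaction as written Br2(l) is reduced, so the Br₂/Br⁻ couple is the cathode and Ag⁺/Ag is the anode.
E°cell = +1.07 − (+0.80) = +0.27 V; balancing electrons gives n = 2.
ΔG° = −nFE°cell = −(2)(96500)(+0.27) J/mol = −52.1 kJ/mol.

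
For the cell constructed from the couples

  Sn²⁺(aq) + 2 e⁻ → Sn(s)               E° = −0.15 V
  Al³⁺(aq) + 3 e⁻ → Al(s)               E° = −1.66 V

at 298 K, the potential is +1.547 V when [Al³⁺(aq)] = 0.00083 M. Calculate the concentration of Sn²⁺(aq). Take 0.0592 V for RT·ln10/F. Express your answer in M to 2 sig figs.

The Sn²⁺/Sn couple has the larger reduction potential, so it is the cathode: E°cell = −0.15 − (−1.66) = +1.51 V and n = 6.
From the Nernst equation, log Q = n(E° − E)/0.0592 = 6·(+1.51 − (+1.547))/0.0592 = −3.750.
The balanced reaction is 3 Sn²⁺(aq) + 2 Al(s) → 3 Sn(s) + 2 Al³⁺(aq), so Q = [Al³⁺(aq)]^2 / [Sn²⁺(aq)]^3.
Isolating [Sn²⁺(aq)] in Q = 10^{−3.750} yields log [Sn²⁺(aq)] = −0.804, i.e. 0.16 M.

0.16 M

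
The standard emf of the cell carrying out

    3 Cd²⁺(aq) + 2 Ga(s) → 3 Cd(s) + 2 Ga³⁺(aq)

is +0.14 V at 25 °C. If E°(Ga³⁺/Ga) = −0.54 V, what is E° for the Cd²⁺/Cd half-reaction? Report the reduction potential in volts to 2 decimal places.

In the reaction as written the Cd²⁺/Cd couple is reduced (cathode) and Ga³⁺/Ga is oxidized (anode), so E°cell = E°(Cd²⁺/Cd) − E°(Ga³⁺/Ga).
E°(Cd²⁺/Cd) = E°cell + E°(anode) = +0.14 + (−0.54) = −0.40 V.

−0.40 V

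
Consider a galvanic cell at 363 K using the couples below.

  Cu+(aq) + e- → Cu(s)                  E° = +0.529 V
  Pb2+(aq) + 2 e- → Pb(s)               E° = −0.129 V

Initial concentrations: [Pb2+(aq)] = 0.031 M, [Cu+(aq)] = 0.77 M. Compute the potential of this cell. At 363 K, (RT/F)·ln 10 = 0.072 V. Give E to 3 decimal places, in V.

+0.704 V

Cu⁺/Cu is reduced (cathode, E° = +0.529 V) and Pb²⁺/Pb is oxidized (anode).
E°cell = +0.529 − (−0.129) = +0.658 V, with n = 2 electrons transferred.
The balanced reaction is 2 Cu+(aq) + Pb(s) → 2 Cu(s) + Pb2+(aq), so Q = [Pb2+(aq)] / [Cu+(aq)]^2 = 0.0523 and log Q = −1.282.
E = E° − (0.072/n)·log Q = +0.658 − (0.072/2)(−1.282) = +0.704 V.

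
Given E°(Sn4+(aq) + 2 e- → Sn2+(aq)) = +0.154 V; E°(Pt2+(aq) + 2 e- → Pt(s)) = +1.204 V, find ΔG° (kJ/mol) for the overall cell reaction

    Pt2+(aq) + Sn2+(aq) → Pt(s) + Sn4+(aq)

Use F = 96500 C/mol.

In the reaction as written Pt2+(aq) is reduced, so the Pt²⁺/Pt couple is the cathode and Sn⁴⁺/Sn²⁺ is the anode.
E°cell = +1.204 − (+0.154) = +1.050 V; balancing electrons gives n = 2.
ΔG° = −nFE°cell = −(2)(96500)(+1.050) J/mol = −203 kJ/mol.

−203 kJ/mol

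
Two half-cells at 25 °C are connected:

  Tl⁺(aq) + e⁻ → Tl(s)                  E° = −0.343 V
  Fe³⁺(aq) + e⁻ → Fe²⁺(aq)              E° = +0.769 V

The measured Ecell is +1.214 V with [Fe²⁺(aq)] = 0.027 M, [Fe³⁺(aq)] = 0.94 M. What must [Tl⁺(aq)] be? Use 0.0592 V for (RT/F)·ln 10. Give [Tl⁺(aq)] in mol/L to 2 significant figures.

The Fe³⁺/Fe²⁺ couple has the larger reduction potential, so it is the cathode: E°cell = +0.769 − (−0.343) = +1.112 V and n = 1.
Rearranging E = E° − (0.0592/n)·log Q gives log Q = 1(+1.112 − (+1.214))/0.0592 = −1.723.
Balancing electrons gives Fe³⁺(aq) + Tl(s) → Fe²⁺(aq) + Tl⁺(aq); thus Q = ([Fe²⁺(aq)]·[Tl⁺(aq)]) / [Fe³⁺(aq)].
Isolating [Tl⁺(aq)] in Q = 10^{−1.723} yields log [Tl⁺(aq)] = −0.181, i.e. 0.66 M.

0.66 M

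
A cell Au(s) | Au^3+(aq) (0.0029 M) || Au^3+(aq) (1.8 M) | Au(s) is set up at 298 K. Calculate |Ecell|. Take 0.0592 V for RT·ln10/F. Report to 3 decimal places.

For a concentration cell E°cell = 0, since both electrodes use the same couple.
The compartment with the higher Au^3+(aq) concentration (1.8 M) acts as the cathode; ions are reduced there and produced at the dilute (0.0029 M) anode.
With n = 3, Ecell = −(0.0592/3)·log([dilute]/[conc]) = −(0.0592/3)·log(0.0029/1.8) = +0.055 V.

0.055 V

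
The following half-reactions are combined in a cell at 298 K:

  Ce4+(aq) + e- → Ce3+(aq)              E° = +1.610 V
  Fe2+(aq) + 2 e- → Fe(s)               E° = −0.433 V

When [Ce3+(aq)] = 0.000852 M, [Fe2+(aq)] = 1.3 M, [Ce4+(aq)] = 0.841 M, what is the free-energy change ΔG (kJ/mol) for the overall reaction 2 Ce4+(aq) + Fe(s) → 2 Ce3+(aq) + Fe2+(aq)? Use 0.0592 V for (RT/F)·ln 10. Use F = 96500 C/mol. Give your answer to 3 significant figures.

E°cell = +1.610 − (−0.433) = +2.043 V; the balanced reaction transfers n = 2 electrons.
The reaction quotient is ([Ce3+(aq)]^2·[Fe2+(aq)]) / [Ce4+(aq)]^2 = 1.33×10^−6; by Nernst, E = +2.043 − (0.0592/2)(−5.875) = +2.2169 V.
ΔG = −nFE = −(2)(96500)(+2.2169) J/mol = −428 kJ/mol.

−428 kJ/mol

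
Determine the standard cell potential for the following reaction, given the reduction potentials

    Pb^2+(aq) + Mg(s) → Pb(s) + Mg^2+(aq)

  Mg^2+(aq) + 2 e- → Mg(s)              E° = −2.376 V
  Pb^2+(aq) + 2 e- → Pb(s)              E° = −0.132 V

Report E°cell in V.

+2.244 V

Pb^2+(aq) gains electrons, so the Pb²⁺/Pb couple is the cathode; the Mg²⁺/Mg couple is the anode.
E°cell = E°(cathode) − E°(anode) = −0.132 − (−2.376) = +2.244 V.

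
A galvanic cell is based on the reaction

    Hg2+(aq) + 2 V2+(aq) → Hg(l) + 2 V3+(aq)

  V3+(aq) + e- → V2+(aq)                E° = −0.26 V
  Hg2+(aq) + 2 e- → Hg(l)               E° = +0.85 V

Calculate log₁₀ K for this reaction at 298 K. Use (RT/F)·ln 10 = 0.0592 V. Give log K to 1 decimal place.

log K = 37.5

The Hg²⁺/Hg couple is reduced (cathode); E°cell = +0.85 − (−0.26) = +1.11 V with n = 2.
At equilibrium E = 0, so log K = nE°cell / 0.0592 = (2)(+1.11) / 0.0592 = 37.5.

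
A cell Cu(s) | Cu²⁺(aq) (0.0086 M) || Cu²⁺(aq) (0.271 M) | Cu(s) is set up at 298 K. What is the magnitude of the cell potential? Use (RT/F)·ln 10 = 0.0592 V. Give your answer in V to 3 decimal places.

0.044 V

For a concentration cell E°cell = 0, since both electrodes use the same couple.
The compartment with the higher Cu²⁺(aq) concentration (0.271 M) acts as the cathode; ions are reduced there and produced at the dilute (0.0086 M) anode.
With n = 2, Ecell = −(0.0592/2)·log([dilute]/[conc]) = −(0.0592/2)·log(0.0086/0.271) = +0.044 V.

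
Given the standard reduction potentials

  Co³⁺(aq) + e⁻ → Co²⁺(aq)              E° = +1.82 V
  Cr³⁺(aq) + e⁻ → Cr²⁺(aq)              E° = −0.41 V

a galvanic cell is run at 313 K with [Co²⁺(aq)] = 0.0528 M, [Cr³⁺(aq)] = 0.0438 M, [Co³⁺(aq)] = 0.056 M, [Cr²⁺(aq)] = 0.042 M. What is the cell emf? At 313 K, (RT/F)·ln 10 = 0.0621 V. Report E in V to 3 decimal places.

The Co³⁺/Co²⁺ couple has the more positive E°, so it is the cathode; Cr³⁺/Cr²⁺ is the anode.
The standard potential is +1.82 − (−0.41) = +2.23 V and the balanced reaction transfers n = 1 electron.
The balanced reaction is Co³⁺(aq) + Cr²⁺(aq) → Co²⁺(aq) + Cr³⁺(aq), so Q = ([Co²⁺(aq)]·[Cr³⁺(aq)]) / ([Co³⁺(aq)]·[Cr²⁺(aq)]) = 0.983 and log Q = −0.007.
E = E° − (0.0621/n)·log Q = +2.23 − (0.0621/1)(−0.007) = +2.230 V.

+2.230 V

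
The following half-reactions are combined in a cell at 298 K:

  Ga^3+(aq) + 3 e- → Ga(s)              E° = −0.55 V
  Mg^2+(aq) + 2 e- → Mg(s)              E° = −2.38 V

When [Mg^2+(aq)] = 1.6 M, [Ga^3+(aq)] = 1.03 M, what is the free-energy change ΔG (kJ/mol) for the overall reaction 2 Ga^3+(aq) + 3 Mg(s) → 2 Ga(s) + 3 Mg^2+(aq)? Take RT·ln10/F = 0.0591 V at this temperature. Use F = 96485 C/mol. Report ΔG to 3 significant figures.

−1060 kJ/mol

The standard cell potential is −0.55 − (−2.38) = +1.83 V, with n = 6 electrons in the balanced equation.
Q = [Mg^2+(aq)]^3 / [Ga^3+(aq)]^2 = 3.86, so log Q = 0.587 and E = +1.83 − (0.0591/6)(0.587) = +1.8242 V.
Then ΔG = −nFE = −6 × 96485 × +1.8242 J/mol = −1060 kJ/mol.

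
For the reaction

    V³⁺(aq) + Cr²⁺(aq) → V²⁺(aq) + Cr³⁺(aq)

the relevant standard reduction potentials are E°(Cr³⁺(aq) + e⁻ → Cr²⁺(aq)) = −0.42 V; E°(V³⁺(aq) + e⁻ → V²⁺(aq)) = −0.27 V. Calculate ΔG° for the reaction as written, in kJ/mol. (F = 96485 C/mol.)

−14.5 kJ/mol

In the reaction as written V³⁺(aq) is reduced, so the V³⁺/V²⁺ couple is the cathode and Cr³⁺/Cr²⁺ is the anode.
E°cell = −0.27 − (−0.42) = +0.15 V; balancing electrons gives n = 1.
ΔG° = −nFE°cell = −(1)(96485)(+0.15) J/mol = −14.5 kJ/mol.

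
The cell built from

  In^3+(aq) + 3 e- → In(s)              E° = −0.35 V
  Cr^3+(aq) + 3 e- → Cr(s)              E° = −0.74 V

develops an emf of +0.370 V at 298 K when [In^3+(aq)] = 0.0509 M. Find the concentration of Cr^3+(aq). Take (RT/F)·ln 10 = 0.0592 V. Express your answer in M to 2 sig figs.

In³⁺/In is the cathode (higher E°); E°cell = −0.35 − (−0.74) = +0.39 V with n = 3.
From the Nernst equation, log Q = n(E° − E)/0.0592 = 3·(+0.39 − (+0.370))/0.0592 = 1.014.
The balanced reaction is In^3+(aq) + Cr(s) → In(s) + Cr^3+(aq), so Q = [Cr^3+(aq)] / [In^3+(aq)].
Solving for the unknown gives log [Cr^3+(aq)] = −0.279, so [Cr^3+(aq)] ≈ 0.53 M.

0.53 M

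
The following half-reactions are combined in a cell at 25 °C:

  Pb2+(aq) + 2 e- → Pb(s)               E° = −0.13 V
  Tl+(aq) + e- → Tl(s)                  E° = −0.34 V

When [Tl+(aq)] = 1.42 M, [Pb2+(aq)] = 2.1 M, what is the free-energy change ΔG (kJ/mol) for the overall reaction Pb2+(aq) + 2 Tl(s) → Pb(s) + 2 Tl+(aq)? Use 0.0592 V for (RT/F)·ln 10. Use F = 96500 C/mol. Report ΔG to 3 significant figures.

The standard cell potential is −0.13 − (−0.34) = +0.21 V, with n = 2 electrons in the balanced equation.
Q = [Tl+(aq)]^2 / [Pb2+(aq)] = 0.96, so log Q = −0.018 and E = +0.21 − (0.0592/2)(−0.018) = +0.2105 V.
Then ΔG = −nFE = −2 × 96500 × +0.2105 J/mol = −40.6 kJ/mol.

−40.6 kJ/mol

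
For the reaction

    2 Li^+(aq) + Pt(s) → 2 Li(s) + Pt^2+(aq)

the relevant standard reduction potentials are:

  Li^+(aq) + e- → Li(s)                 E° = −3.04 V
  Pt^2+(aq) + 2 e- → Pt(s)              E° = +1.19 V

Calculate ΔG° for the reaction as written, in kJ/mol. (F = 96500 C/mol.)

In the reaction as written Li^+(aq) is reduced, so the Li⁺/Li couple is the cathode and Pt²⁺/Pt is the anode.
E°cell = −3.04 − (+1.19) = −4.23 V; balancing electrons gives n = 2.
ΔG° = −nFE°cell = −(2)(96500)(−4.23) J/mol = +816 kJ/mol.

+816 kJ/mol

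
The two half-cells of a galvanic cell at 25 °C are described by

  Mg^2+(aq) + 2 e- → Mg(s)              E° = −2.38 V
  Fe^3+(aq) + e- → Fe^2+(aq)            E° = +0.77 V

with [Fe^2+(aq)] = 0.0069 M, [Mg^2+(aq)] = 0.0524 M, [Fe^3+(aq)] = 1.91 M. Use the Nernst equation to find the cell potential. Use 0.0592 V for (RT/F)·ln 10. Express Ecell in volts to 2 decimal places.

+3.33 V

The Fe³⁺/Fe²⁺ couple has the more positive E°, so it is the cathode; Mg²⁺/Mg is the anode.
E°cell = E°cat − E°an = +0.77 − (−2.38) = +3.15 V; n = 2.
Balancing gives 2 Fe^3+(aq) + Mg(s) → 2 Fe^2+(aq) + Mg^2+(aq); hence Q = ([Fe^2+(aq)]^2·[Mg^2+(aq)]) / [Fe^3+(aq)]^2 = 6.84×10^−7 (log Q = −6.165).
E = E° − (0.0592/n)·log Q = +3.15 − (0.0592/2)(−6.165) = +3.33 V.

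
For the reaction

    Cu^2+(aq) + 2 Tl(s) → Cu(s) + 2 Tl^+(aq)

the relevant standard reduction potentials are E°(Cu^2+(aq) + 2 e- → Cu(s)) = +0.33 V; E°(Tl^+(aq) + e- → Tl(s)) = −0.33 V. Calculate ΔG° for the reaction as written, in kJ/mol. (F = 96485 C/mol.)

In the reaction as written Cu^2+(aq) is reduced, so the Cu²⁺/Cu couple is the cathode and Tl⁺/Tl is the anode.
E°cell = +0.33 − (−0.33) = +0.66 V; balancing electrons gives n = 2.
ΔG° = −nFE°cell = −(2)(96485)(+0.66) J/mol = −127 kJ/mol.

−127 kJ/mol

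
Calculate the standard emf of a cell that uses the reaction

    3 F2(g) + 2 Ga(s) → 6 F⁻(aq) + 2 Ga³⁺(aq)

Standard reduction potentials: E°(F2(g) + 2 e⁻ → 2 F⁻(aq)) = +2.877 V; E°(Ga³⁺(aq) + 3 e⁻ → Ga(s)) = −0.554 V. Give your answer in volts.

+3.431 V

In the reaction as written, F2(g) is reduced (cathode) and Ga³⁺(aq) is produced by oxidation at the anode.
E°cell = E°(cathode) − E°(anode) = +2.877 − (−0.554) = +3.431 V.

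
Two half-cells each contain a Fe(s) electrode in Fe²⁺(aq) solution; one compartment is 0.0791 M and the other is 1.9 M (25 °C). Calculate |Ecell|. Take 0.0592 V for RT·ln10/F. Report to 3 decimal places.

0.041 V

For a concentration cell E°cell = 0, since both electrodes use the same couple.
The compartment with the higher Fe²⁺(aq) concentration (1.9 M) acts as the cathode; ions are reduced there and produced at the dilute (0.0791 M) anode.
With n = 2, Ecell = −(0.0592/2)·log([dilute]/[conc]) = −(0.0592/2)·log(0.0791/1.9) = +0.041 V.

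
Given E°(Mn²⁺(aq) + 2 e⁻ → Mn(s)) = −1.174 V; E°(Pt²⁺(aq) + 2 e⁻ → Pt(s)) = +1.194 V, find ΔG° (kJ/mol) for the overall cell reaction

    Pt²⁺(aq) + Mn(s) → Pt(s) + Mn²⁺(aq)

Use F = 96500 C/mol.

In the reaction as written Pt²⁺(aq) is reduced, so the Pt²⁺/Pt couple is the cathode and Mn²⁺/Mn is the anode.
E°cell = +1.194 − (−1.174) = +2.368 V; balancing electrons gives n = 2.
ΔG° = −nFE°cell = −(2)(96500)(+2.368) J/mol = −457 kJ/mol.

−457 kJ/mol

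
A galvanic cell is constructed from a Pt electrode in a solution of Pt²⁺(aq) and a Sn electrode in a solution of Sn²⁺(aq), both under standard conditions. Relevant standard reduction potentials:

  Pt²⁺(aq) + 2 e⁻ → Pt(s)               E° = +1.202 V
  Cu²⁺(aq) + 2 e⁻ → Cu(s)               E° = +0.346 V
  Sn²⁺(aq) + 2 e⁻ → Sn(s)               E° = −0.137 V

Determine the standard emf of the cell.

+1.339 V

Of the two couples in this cell, the one with the more positive reduction potential is reduced at the cathode: here that is Pt²⁺/Pt (+1.202 V); Sn²⁺/Sn (−0.137 V) is the anode.
E°cell = E°(cathode) − E°(anode) = +1.202 − (−0.137) = +1.339 V.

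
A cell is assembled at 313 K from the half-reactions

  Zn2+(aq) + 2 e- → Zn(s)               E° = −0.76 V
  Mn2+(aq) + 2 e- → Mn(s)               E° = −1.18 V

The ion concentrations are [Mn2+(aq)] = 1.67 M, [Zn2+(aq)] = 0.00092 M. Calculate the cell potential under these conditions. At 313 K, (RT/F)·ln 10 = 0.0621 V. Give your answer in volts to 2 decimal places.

+0.32 V

Since E°(Zn²⁺/Zn) > E°(Mn²⁺/Mn), Zn²⁺/Zn serves as the cathode.
E°cell = E°cat − E°an = −0.76 − (−1.18) = +0.42 V; n = 2.
Balancing gives Zn2+(aq) + Mn(s) → Zn(s) + Mn2+(aq); hence Q = [Mn2+(aq)] / [Zn2+(aq)] = 1.82×10^3 (log Q = 3.259).
Applying E = E° − (RT ln10/nF)·log Q gives +0.42 − (0.0621/2)(3.259) = +0.32 V.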